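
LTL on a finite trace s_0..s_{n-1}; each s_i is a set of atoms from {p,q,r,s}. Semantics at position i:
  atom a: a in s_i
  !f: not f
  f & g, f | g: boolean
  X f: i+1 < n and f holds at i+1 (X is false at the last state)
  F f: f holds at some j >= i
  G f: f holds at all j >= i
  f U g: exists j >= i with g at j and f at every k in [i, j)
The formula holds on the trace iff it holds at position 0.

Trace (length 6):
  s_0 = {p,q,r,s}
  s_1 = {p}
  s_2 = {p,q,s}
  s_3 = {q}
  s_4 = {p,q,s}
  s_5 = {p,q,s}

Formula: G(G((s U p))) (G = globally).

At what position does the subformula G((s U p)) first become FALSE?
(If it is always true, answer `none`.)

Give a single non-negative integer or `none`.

s_0={p,q,r,s}: G((s U p))=False (s U p)=True s=True p=True
s_1={p}: G((s U p))=False (s U p)=True s=False p=True
s_2={p,q,s}: G((s U p))=False (s U p)=True s=True p=True
s_3={q}: G((s U p))=False (s U p)=False s=False p=False
s_4={p,q,s}: G((s U p))=True (s U p)=True s=True p=True
s_5={p,q,s}: G((s U p))=True (s U p)=True s=True p=True
G(G((s U p))) holds globally = False
First violation at position 0.

Answer: 0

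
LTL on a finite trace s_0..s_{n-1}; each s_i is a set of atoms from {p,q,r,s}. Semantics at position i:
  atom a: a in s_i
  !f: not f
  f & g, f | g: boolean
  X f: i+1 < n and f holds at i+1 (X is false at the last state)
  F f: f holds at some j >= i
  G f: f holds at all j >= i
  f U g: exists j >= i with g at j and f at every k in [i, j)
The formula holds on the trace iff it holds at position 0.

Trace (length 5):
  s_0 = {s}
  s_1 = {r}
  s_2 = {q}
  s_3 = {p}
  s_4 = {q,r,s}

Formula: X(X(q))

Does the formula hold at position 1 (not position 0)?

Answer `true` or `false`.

Answer: false

Derivation:
s_0={s}: X(X(q))=True X(q)=False q=False
s_1={r}: X(X(q))=False X(q)=True q=False
s_2={q}: X(X(q))=True X(q)=False q=True
s_3={p}: X(X(q))=False X(q)=True q=False
s_4={q,r,s}: X(X(q))=False X(q)=False q=True
Evaluating at position 1: result = False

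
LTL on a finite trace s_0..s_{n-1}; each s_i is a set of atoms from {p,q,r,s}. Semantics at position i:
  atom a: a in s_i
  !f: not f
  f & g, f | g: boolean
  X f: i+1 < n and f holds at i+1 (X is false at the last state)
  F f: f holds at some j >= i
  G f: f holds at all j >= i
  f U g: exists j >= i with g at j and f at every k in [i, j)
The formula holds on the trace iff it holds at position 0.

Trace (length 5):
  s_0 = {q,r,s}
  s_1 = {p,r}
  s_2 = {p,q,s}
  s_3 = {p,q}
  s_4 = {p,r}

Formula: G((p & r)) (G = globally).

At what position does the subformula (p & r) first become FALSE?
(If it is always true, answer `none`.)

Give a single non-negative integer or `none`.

s_0={q,r,s}: (p & r)=False p=False r=True
s_1={p,r}: (p & r)=True p=True r=True
s_2={p,q,s}: (p & r)=False p=True r=False
s_3={p,q}: (p & r)=False p=True r=False
s_4={p,r}: (p & r)=True p=True r=True
G((p & r)) holds globally = False
First violation at position 0.

Answer: 0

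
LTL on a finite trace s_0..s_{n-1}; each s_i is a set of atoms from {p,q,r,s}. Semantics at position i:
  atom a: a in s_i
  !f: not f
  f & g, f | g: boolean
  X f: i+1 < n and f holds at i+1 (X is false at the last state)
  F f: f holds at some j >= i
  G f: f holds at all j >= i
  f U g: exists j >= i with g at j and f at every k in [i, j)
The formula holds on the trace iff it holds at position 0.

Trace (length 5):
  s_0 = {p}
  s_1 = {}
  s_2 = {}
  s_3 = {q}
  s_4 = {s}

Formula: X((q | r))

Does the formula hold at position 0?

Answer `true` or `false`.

s_0={p}: X((q | r))=False (q | r)=False q=False r=False
s_1={}: X((q | r))=False (q | r)=False q=False r=False
s_2={}: X((q | r))=True (q | r)=False q=False r=False
s_3={q}: X((q | r))=False (q | r)=True q=True r=False
s_4={s}: X((q | r))=False (q | r)=False q=False r=False

Answer: false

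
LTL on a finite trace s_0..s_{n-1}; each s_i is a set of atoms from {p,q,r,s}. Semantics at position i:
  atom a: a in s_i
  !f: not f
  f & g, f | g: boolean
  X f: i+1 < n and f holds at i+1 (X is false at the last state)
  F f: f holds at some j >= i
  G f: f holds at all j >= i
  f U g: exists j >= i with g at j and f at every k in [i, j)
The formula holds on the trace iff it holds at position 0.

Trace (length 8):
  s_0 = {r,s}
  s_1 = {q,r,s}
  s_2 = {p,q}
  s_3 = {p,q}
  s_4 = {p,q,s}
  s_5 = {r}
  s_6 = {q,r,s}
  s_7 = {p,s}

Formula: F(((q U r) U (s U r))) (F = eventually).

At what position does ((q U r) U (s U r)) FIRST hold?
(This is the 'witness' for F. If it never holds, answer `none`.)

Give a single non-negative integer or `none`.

s_0={r,s}: ((q U r) U (s U r))=True (q U r)=True q=False r=True (s U r)=True s=True
s_1={q,r,s}: ((q U r) U (s U r))=True (q U r)=True q=True r=True (s U r)=True s=True
s_2={p,q}: ((q U r) U (s U r))=True (q U r)=True q=True r=False (s U r)=False s=False
s_3={p,q}: ((q U r) U (s U r))=True (q U r)=True q=True r=False (s U r)=False s=False
s_4={p,q,s}: ((q U r) U (s U r))=True (q U r)=True q=True r=False (s U r)=True s=True
s_5={r}: ((q U r) U (s U r))=True (q U r)=True q=False r=True (s U r)=True s=False
s_6={q,r,s}: ((q U r) U (s U r))=True (q U r)=True q=True r=True (s U r)=True s=True
s_7={p,s}: ((q U r) U (s U r))=False (q U r)=False q=False r=False (s U r)=False s=True
F(((q U r) U (s U r))) holds; first witness at position 0.

Answer: 0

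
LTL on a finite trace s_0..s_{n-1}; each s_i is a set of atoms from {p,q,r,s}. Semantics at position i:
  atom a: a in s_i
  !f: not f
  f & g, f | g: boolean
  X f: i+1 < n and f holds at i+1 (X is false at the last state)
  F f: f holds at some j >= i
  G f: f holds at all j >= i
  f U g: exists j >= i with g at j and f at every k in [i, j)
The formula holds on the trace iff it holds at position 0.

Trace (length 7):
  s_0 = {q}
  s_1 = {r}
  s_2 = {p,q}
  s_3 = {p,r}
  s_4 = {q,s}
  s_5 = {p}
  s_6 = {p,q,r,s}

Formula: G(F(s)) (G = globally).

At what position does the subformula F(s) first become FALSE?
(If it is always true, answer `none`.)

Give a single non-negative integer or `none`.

Answer: none

Derivation:
s_0={q}: F(s)=True s=False
s_1={r}: F(s)=True s=False
s_2={p,q}: F(s)=True s=False
s_3={p,r}: F(s)=True s=False
s_4={q,s}: F(s)=True s=True
s_5={p}: F(s)=True s=False
s_6={p,q,r,s}: F(s)=True s=True
G(F(s)) holds globally = True
No violation — formula holds at every position.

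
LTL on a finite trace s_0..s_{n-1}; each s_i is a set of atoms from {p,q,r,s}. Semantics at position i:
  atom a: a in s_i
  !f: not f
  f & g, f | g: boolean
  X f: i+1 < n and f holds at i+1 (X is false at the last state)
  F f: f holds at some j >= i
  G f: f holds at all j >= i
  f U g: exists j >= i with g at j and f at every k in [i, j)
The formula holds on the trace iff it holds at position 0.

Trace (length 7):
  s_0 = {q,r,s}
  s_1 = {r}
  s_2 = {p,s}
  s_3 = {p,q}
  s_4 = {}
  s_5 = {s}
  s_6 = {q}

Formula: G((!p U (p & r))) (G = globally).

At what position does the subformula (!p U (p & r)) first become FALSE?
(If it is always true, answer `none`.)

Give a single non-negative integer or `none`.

s_0={q,r,s}: (!p U (p & r))=False !p=True p=False (p & r)=False r=True
s_1={r}: (!p U (p & r))=False !p=True p=False (p & r)=False r=True
s_2={p,s}: (!p U (p & r))=False !p=False p=True (p & r)=False r=False
s_3={p,q}: (!p U (p & r))=False !p=False p=True (p & r)=False r=False
s_4={}: (!p U (p & r))=False !p=True p=False (p & r)=False r=False
s_5={s}: (!p U (p & r))=False !p=True p=False (p & r)=False r=False
s_6={q}: (!p U (p & r))=False !p=True p=False (p & r)=False r=False
G((!p U (p & r))) holds globally = False
First violation at position 0.

Answer: 0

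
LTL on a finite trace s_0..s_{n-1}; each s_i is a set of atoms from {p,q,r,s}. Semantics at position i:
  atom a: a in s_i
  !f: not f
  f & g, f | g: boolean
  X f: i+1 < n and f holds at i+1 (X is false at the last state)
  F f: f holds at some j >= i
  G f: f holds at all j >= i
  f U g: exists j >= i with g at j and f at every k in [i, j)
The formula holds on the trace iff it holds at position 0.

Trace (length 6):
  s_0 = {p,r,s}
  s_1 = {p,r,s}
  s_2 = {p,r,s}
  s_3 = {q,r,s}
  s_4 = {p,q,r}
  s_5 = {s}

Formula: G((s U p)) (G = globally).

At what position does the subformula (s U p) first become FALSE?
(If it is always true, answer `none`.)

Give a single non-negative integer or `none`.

s_0={p,r,s}: (s U p)=True s=True p=True
s_1={p,r,s}: (s U p)=True s=True p=True
s_2={p,r,s}: (s U p)=True s=True p=True
s_3={q,r,s}: (s U p)=True s=True p=False
s_4={p,q,r}: (s U p)=True s=False p=True
s_5={s}: (s U p)=False s=True p=False
G((s U p)) holds globally = False
First violation at position 5.

Answer: 5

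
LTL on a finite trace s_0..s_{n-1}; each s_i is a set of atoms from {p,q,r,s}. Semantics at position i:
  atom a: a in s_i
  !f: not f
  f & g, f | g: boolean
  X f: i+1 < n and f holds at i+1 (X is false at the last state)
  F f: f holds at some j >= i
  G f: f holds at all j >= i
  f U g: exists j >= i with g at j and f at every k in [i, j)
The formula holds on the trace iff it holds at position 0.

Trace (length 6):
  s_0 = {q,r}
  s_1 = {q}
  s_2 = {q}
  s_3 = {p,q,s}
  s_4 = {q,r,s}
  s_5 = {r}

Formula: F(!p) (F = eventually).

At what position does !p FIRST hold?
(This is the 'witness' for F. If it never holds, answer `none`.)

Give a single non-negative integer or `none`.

Answer: 0

Derivation:
s_0={q,r}: !p=True p=False
s_1={q}: !p=True p=False
s_2={q}: !p=True p=False
s_3={p,q,s}: !p=False p=True
s_4={q,r,s}: !p=True p=False
s_5={r}: !p=True p=False
F(!p) holds; first witness at position 0.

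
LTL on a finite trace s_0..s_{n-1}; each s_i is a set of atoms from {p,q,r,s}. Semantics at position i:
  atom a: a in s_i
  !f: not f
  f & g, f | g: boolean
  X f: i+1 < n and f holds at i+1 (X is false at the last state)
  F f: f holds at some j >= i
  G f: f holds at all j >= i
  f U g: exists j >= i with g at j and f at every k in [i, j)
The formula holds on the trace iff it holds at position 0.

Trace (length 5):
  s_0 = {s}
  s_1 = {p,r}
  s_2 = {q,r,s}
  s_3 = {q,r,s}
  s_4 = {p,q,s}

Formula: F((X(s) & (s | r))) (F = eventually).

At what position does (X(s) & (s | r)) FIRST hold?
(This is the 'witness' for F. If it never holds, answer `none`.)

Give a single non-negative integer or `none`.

Answer: 1

Derivation:
s_0={s}: (X(s) & (s | r))=False X(s)=False s=True (s | r)=True r=False
s_1={p,r}: (X(s) & (s | r))=True X(s)=True s=False (s | r)=True r=True
s_2={q,r,s}: (X(s) & (s | r))=True X(s)=True s=True (s | r)=True r=True
s_3={q,r,s}: (X(s) & (s | r))=True X(s)=True s=True (s | r)=True r=True
s_4={p,q,s}: (X(s) & (s | r))=False X(s)=False s=True (s | r)=True r=False
F((X(s) & (s | r))) holds; first witness at position 1.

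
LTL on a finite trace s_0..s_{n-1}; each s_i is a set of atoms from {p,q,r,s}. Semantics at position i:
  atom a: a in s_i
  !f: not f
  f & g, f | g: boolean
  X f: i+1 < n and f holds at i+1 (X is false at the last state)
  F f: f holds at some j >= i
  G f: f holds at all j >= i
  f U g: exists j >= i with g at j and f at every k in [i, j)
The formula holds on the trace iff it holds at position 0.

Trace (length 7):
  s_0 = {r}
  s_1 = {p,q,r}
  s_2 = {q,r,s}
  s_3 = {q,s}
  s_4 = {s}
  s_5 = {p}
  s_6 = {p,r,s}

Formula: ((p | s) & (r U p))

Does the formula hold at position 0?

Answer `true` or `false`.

s_0={r}: ((p | s) & (r U p))=False (p | s)=False p=False s=False (r U p)=True r=True
s_1={p,q,r}: ((p | s) & (r U p))=True (p | s)=True p=True s=False (r U p)=True r=True
s_2={q,r,s}: ((p | s) & (r U p))=False (p | s)=True p=False s=True (r U p)=False r=True
s_3={q,s}: ((p | s) & (r U p))=False (p | s)=True p=False s=True (r U p)=False r=False
s_4={s}: ((p | s) & (r U p))=False (p | s)=True p=False s=True (r U p)=False r=False
s_5={p}: ((p | s) & (r U p))=True (p | s)=True p=True s=False (r U p)=True r=False
s_6={p,r,s}: ((p | s) & (r U p))=True (p | s)=True p=True s=True (r U p)=True r=True

Answer: false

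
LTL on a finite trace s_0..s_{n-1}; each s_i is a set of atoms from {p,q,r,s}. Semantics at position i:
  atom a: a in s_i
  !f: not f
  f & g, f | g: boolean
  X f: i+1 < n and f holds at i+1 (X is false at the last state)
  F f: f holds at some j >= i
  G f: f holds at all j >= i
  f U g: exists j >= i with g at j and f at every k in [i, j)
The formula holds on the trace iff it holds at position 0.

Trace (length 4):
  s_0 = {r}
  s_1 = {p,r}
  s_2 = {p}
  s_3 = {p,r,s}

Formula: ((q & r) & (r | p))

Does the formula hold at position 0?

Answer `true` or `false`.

s_0={r}: ((q & r) & (r | p))=False (q & r)=False q=False r=True (r | p)=True p=False
s_1={p,r}: ((q & r) & (r | p))=False (q & r)=False q=False r=True (r | p)=True p=True
s_2={p}: ((q & r) & (r | p))=False (q & r)=False q=False r=False (r | p)=True p=True
s_3={p,r,s}: ((q & r) & (r | p))=False (q & r)=False q=False r=True (r | p)=True p=True

Answer: false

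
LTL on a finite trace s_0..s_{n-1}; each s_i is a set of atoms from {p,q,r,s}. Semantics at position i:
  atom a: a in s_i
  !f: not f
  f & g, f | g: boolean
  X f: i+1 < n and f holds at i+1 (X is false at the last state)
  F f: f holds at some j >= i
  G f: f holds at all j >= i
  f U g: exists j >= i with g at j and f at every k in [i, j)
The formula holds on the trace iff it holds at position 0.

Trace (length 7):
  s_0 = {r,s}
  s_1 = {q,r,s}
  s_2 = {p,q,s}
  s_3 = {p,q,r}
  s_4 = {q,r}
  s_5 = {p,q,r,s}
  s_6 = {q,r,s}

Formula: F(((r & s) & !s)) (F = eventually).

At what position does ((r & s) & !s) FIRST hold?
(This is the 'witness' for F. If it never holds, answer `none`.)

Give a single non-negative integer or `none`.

s_0={r,s}: ((r & s) & !s)=False (r & s)=True r=True s=True !s=False
s_1={q,r,s}: ((r & s) & !s)=False (r & s)=True r=True s=True !s=False
s_2={p,q,s}: ((r & s) & !s)=False (r & s)=False r=False s=True !s=False
s_3={p,q,r}: ((r & s) & !s)=False (r & s)=False r=True s=False !s=True
s_4={q,r}: ((r & s) & !s)=False (r & s)=False r=True s=False !s=True
s_5={p,q,r,s}: ((r & s) & !s)=False (r & s)=True r=True s=True !s=False
s_6={q,r,s}: ((r & s) & !s)=False (r & s)=True r=True s=True !s=False
F(((r & s) & !s)) does not hold (no witness exists).

Answer: none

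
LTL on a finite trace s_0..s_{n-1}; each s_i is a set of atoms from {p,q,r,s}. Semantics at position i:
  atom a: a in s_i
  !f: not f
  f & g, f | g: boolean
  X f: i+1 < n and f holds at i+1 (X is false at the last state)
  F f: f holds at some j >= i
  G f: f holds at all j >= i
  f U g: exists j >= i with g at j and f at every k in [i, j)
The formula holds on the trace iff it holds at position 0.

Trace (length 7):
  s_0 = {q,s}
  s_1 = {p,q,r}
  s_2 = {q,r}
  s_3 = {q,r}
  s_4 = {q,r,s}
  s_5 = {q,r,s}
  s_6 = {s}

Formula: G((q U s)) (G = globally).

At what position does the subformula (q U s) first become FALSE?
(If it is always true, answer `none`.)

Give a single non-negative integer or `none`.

Answer: none

Derivation:
s_0={q,s}: (q U s)=True q=True s=True
s_1={p,q,r}: (q U s)=True q=True s=False
s_2={q,r}: (q U s)=True q=True s=False
s_3={q,r}: (q U s)=True q=True s=False
s_4={q,r,s}: (q U s)=True q=True s=True
s_5={q,r,s}: (q U s)=True q=True s=True
s_6={s}: (q U s)=True q=False s=True
G((q U s)) holds globally = True
No violation — formula holds at every position.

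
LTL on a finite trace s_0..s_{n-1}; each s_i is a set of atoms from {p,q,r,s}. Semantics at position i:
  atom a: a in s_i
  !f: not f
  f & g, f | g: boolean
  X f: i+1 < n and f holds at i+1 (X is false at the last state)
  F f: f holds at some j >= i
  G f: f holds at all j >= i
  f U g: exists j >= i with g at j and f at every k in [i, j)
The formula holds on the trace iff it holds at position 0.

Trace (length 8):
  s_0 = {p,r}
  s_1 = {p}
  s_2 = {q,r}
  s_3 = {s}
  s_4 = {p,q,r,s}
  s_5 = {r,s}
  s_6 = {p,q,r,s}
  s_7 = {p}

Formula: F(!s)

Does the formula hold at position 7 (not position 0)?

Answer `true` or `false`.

s_0={p,r}: F(!s)=True !s=True s=False
s_1={p}: F(!s)=True !s=True s=False
s_2={q,r}: F(!s)=True !s=True s=False
s_3={s}: F(!s)=True !s=False s=True
s_4={p,q,r,s}: F(!s)=True !s=False s=True
s_5={r,s}: F(!s)=True !s=False s=True
s_6={p,q,r,s}: F(!s)=True !s=False s=True
s_7={p}: F(!s)=True !s=True s=False
Evaluating at position 7: result = True

Answer: true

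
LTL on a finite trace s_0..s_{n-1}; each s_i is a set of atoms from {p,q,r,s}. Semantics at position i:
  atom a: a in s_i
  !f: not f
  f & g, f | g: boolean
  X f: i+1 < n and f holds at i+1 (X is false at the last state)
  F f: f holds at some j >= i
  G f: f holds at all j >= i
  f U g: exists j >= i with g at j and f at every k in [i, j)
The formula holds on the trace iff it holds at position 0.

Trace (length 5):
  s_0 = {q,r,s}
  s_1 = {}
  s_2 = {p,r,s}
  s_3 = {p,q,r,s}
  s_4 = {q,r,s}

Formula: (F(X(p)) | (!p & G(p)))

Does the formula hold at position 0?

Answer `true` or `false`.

s_0={q,r,s}: (F(X(p)) | (!p & G(p)))=True F(X(p))=True X(p)=False p=False (!p & G(p))=False !p=True G(p)=False
s_1={}: (F(X(p)) | (!p & G(p)))=True F(X(p))=True X(p)=True p=False (!p & G(p))=False !p=True G(p)=False
s_2={p,r,s}: (F(X(p)) | (!p & G(p)))=True F(X(p))=True X(p)=True p=True (!p & G(p))=False !p=False G(p)=False
s_3={p,q,r,s}: (F(X(p)) | (!p & G(p)))=False F(X(p))=False X(p)=False p=True (!p & G(p))=False !p=False G(p)=False
s_4={q,r,s}: (F(X(p)) | (!p & G(p)))=False F(X(p))=False X(p)=False p=False (!p & G(p))=False !p=True G(p)=False

Answer: true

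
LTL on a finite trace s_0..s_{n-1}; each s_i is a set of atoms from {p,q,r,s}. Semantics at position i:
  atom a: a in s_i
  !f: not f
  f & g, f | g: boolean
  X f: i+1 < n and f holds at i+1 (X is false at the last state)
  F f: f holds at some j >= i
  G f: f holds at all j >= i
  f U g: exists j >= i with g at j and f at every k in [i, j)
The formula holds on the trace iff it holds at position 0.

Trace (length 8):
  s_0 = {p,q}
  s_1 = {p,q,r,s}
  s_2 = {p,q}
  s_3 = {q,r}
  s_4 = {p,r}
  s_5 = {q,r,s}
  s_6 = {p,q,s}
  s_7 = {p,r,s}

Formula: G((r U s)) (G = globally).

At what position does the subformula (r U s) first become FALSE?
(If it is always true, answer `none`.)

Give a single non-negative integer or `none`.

Answer: 0

Derivation:
s_0={p,q}: (r U s)=False r=False s=False
s_1={p,q,r,s}: (r U s)=True r=True s=True
s_2={p,q}: (r U s)=False r=False s=False
s_3={q,r}: (r U s)=True r=True s=False
s_4={p,r}: (r U s)=True r=True s=False
s_5={q,r,s}: (r U s)=True r=True s=True
s_6={p,q,s}: (r U s)=True r=False s=True
s_7={p,r,s}: (r U s)=True r=True s=True
G((r U s)) holds globally = False
First violation at position 0.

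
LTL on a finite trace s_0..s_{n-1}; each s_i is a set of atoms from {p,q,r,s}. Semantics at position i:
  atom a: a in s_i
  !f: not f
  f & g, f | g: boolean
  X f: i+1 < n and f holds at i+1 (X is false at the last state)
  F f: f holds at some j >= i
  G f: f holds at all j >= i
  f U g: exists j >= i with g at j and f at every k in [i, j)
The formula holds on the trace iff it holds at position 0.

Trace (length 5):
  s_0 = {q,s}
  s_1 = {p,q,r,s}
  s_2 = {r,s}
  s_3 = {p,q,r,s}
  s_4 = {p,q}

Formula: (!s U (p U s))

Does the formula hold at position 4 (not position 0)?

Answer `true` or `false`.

s_0={q,s}: (!s U (p U s))=True !s=False s=True (p U s)=True p=False
s_1={p,q,r,s}: (!s U (p U s))=True !s=False s=True (p U s)=True p=True
s_2={r,s}: (!s U (p U s))=True !s=False s=True (p U s)=True p=False
s_3={p,q,r,s}: (!s U (p U s))=True !s=False s=True (p U s)=True p=True
s_4={p,q}: (!s U (p U s))=False !s=True s=False (p U s)=False p=True
Evaluating at position 4: result = False

Answer: false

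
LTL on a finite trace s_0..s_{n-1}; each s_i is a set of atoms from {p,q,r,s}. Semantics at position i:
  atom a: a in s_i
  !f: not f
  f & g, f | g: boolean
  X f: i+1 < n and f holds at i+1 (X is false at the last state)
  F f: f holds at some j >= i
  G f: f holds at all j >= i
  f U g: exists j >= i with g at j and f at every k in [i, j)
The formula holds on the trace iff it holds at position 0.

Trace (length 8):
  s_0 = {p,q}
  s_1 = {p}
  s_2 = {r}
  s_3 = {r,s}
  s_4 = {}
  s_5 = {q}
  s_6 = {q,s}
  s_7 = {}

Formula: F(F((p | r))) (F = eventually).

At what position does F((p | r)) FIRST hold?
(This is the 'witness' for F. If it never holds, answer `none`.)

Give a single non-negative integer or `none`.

s_0={p,q}: F((p | r))=True (p | r)=True p=True r=False
s_1={p}: F((p | r))=True (p | r)=True p=True r=False
s_2={r}: F((p | r))=True (p | r)=True p=False r=True
s_3={r,s}: F((p | r))=True (p | r)=True p=False r=True
s_4={}: F((p | r))=False (p | r)=False p=False r=False
s_5={q}: F((p | r))=False (p | r)=False p=False r=False
s_6={q,s}: F((p | r))=False (p | r)=False p=False r=False
s_7={}: F((p | r))=False (p | r)=False p=False r=False
F(F((p | r))) holds; first witness at position 0.

Answer: 0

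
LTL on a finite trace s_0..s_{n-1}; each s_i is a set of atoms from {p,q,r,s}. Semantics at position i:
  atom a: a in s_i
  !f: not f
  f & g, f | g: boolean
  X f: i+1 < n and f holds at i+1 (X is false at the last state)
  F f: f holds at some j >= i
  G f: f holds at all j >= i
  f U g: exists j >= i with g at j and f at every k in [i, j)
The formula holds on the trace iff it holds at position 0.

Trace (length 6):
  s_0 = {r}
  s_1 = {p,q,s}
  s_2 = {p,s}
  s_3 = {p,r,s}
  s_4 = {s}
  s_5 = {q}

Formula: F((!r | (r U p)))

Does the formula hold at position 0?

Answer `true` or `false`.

Answer: true

Derivation:
s_0={r}: F((!r | (r U p)))=True (!r | (r U p))=True !r=False r=True (r U p)=True p=False
s_1={p,q,s}: F((!r | (r U p)))=True (!r | (r U p))=True !r=True r=False (r U p)=True p=True
s_2={p,s}: F((!r | (r U p)))=True (!r | (r U p))=True !r=True r=False (r U p)=True p=True
s_3={p,r,s}: F((!r | (r U p)))=True (!r | (r U p))=True !r=False r=True (r U p)=True p=True
s_4={s}: F((!r | (r U p)))=True (!r | (r U p))=True !r=True r=False (r U p)=False p=False
s_5={q}: F((!r | (r U p)))=True (!r | (r U p))=True !r=True r=False (r U p)=False p=False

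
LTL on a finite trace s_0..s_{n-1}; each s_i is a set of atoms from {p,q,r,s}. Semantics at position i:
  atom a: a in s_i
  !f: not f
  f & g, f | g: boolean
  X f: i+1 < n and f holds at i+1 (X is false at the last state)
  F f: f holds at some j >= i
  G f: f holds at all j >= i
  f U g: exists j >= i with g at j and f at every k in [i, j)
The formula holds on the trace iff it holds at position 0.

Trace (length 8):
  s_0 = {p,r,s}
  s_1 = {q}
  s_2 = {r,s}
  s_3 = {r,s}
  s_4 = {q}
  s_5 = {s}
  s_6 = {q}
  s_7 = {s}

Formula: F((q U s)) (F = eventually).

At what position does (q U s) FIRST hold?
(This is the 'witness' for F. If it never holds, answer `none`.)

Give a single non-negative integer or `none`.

s_0={p,r,s}: (q U s)=True q=False s=True
s_1={q}: (q U s)=True q=True s=False
s_2={r,s}: (q U s)=True q=False s=True
s_3={r,s}: (q U s)=True q=False s=True
s_4={q}: (q U s)=True q=True s=False
s_5={s}: (q U s)=True q=False s=True
s_6={q}: (q U s)=True q=True s=False
s_7={s}: (q U s)=True q=False s=True
F((q U s)) holds; first witness at position 0.

Answer: 0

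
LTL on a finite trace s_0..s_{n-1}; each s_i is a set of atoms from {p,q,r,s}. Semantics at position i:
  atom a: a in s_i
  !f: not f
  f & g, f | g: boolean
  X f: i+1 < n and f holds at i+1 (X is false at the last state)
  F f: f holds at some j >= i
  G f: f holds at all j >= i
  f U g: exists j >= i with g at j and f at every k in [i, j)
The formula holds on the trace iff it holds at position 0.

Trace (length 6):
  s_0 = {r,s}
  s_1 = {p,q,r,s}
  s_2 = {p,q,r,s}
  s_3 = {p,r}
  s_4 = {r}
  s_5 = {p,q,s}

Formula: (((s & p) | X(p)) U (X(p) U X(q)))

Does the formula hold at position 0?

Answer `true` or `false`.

Answer: true

Derivation:
s_0={r,s}: (((s & p) | X(p)) U (X(p) U X(q)))=True ((s & p) | X(p))=True (s & p)=False s=True p=False X(p)=True (X(p) U X(q))=True X(q)=True q=False
s_1={p,q,r,s}: (((s & p) | X(p)) U (X(p) U X(q)))=True ((s & p) | X(p))=True (s & p)=True s=True p=True X(p)=True (X(p) U X(q))=True X(q)=True q=True
s_2={p,q,r,s}: (((s & p) | X(p)) U (X(p) U X(q)))=False ((s & p) | X(p))=True (s & p)=True s=True p=True X(p)=True (X(p) U X(q))=False X(q)=False q=True
s_3={p,r}: (((s & p) | X(p)) U (X(p) U X(q)))=False ((s & p) | X(p))=False (s & p)=False s=False p=True X(p)=False (X(p) U X(q))=False X(q)=False q=False
s_4={r}: (((s & p) | X(p)) U (X(p) U X(q)))=True ((s & p) | X(p))=True (s & p)=False s=False p=False X(p)=True (X(p) U X(q))=True X(q)=True q=False
s_5={p,q,s}: (((s & p) | X(p)) U (X(p) U X(q)))=False ((s & p) | X(p))=True (s & p)=True s=True p=True X(p)=False (X(p) U X(q))=False X(q)=False q=True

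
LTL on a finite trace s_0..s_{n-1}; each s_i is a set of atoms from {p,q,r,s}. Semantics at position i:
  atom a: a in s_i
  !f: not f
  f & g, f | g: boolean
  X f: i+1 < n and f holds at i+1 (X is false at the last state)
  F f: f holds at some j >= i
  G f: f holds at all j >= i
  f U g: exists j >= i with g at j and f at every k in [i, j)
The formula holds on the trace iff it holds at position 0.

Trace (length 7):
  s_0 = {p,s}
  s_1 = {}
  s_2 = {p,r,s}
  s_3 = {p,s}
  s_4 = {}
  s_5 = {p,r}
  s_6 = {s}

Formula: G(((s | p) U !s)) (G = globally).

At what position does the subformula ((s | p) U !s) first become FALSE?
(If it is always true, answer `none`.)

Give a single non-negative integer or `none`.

Answer: 6

Derivation:
s_0={p,s}: ((s | p) U !s)=True (s | p)=True s=True p=True !s=False
s_1={}: ((s | p) U !s)=True (s | p)=False s=False p=False !s=True
s_2={p,r,s}: ((s | p) U !s)=True (s | p)=True s=True p=True !s=False
s_3={p,s}: ((s | p) U !s)=True (s | p)=True s=True p=True !s=False
s_4={}: ((s | p) U !s)=True (s | p)=False s=False p=False !s=True
s_5={p,r}: ((s | p) U !s)=True (s | p)=True s=False p=True !s=True
s_6={s}: ((s | p) U !s)=False (s | p)=True s=True p=False !s=False
G(((s | p) U !s)) holds globally = False
First violation at position 6.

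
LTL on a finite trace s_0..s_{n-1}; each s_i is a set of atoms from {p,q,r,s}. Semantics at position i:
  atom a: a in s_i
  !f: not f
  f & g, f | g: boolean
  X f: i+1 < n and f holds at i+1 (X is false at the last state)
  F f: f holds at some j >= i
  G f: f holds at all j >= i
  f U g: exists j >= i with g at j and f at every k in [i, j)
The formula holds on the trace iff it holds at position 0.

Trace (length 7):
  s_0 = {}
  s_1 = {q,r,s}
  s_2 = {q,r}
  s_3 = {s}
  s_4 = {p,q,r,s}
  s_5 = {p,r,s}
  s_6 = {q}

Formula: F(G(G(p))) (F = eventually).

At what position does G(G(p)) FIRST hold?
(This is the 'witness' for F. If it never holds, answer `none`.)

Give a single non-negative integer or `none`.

s_0={}: G(G(p))=False G(p)=False p=False
s_1={q,r,s}: G(G(p))=False G(p)=False p=False
s_2={q,r}: G(G(p))=False G(p)=False p=False
s_3={s}: G(G(p))=False G(p)=False p=False
s_4={p,q,r,s}: G(G(p))=False G(p)=False p=True
s_5={p,r,s}: G(G(p))=False G(p)=False p=True
s_6={q}: G(G(p))=False G(p)=False p=False
F(G(G(p))) does not hold (no witness exists).

Answer: none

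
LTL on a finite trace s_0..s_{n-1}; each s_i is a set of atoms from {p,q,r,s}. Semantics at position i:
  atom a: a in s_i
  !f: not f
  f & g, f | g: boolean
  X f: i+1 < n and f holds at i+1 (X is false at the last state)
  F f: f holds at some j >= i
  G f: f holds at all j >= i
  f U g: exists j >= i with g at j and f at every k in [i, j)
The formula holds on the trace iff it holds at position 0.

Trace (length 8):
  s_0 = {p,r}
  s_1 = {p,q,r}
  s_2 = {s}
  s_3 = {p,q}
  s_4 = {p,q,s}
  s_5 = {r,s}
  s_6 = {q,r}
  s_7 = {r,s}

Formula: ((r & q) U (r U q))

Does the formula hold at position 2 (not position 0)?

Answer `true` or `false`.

Answer: false

Derivation:
s_0={p,r}: ((r & q) U (r U q))=True (r & q)=False r=True q=False (r U q)=True
s_1={p,q,r}: ((r & q) U (r U q))=True (r & q)=True r=True q=True (r U q)=True
s_2={s}: ((r & q) U (r U q))=False (r & q)=False r=False q=False (r U q)=False
s_3={p,q}: ((r & q) U (r U q))=True (r & q)=False r=False q=True (r U q)=True
s_4={p,q,s}: ((r & q) U (r U q))=True (r & q)=False r=False q=True (r U q)=True
s_5={r,s}: ((r & q) U (r U q))=True (r & q)=False r=True q=False (r U q)=True
s_6={q,r}: ((r & q) U (r U q))=True (r & q)=True r=True q=True (r U q)=True
s_7={r,s}: ((r & q) U (r U q))=False (r & q)=False r=True q=False (r U q)=False
Evaluating at position 2: result = False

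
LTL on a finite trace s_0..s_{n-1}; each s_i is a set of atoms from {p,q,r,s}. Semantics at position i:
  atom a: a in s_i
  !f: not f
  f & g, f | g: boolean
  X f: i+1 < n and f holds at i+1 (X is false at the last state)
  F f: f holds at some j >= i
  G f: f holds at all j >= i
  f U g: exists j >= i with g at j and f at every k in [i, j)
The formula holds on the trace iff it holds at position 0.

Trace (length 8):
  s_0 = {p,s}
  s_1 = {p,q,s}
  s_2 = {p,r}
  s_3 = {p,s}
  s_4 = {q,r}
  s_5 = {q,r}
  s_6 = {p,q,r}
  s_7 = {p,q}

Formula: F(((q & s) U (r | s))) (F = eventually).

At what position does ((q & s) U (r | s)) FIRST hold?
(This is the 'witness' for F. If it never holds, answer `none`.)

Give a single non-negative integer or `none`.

Answer: 0

Derivation:
s_0={p,s}: ((q & s) U (r | s))=True (q & s)=False q=False s=True (r | s)=True r=False
s_1={p,q,s}: ((q & s) U (r | s))=True (q & s)=True q=True s=True (r | s)=True r=False
s_2={p,r}: ((q & s) U (r | s))=True (q & s)=False q=False s=False (r | s)=True r=True
s_3={p,s}: ((q & s) U (r | s))=True (q & s)=False q=False s=True (r | s)=True r=False
s_4={q,r}: ((q & s) U (r | s))=True (q & s)=False q=True s=False (r | s)=True r=True
s_5={q,r}: ((q & s) U (r | s))=True (q & s)=False q=True s=False (r | s)=True r=True
s_6={p,q,r}: ((q & s) U (r | s))=True (q & s)=False q=True s=False (r | s)=True r=True
s_7={p,q}: ((q & s) U (r | s))=False (q & s)=False q=True s=False (r | s)=False r=False
F(((q & s) U (r | s))) holds; first witness at position 0.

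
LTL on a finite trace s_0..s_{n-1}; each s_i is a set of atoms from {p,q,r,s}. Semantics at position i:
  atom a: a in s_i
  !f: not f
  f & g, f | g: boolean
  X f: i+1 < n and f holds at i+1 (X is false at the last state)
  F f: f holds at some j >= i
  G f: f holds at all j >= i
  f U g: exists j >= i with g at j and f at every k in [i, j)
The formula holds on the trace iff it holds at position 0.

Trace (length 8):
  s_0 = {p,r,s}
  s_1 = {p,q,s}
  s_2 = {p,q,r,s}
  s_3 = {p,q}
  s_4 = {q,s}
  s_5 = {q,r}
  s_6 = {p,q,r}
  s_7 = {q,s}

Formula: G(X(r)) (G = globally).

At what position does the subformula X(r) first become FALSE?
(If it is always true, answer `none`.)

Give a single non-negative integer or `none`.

s_0={p,r,s}: X(r)=False r=True
s_1={p,q,s}: X(r)=True r=False
s_2={p,q,r,s}: X(r)=False r=True
s_3={p,q}: X(r)=False r=False
s_4={q,s}: X(r)=True r=False
s_5={q,r}: X(r)=True r=True
s_6={p,q,r}: X(r)=False r=True
s_7={q,s}: X(r)=False r=False
G(X(r)) holds globally = False
First violation at position 0.

Answer: 0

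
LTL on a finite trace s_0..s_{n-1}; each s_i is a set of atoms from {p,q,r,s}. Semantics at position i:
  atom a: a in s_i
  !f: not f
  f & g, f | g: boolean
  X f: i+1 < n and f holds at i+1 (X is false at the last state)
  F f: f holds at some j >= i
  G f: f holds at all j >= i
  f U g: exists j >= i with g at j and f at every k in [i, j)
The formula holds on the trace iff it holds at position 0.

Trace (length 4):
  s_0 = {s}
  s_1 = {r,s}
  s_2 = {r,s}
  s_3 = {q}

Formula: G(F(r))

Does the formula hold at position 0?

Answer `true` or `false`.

Answer: false

Derivation:
s_0={s}: G(F(r))=False F(r)=True r=False
s_1={r,s}: G(F(r))=False F(r)=True r=True
s_2={r,s}: G(F(r))=False F(r)=True r=True
s_3={q}: G(F(r))=False F(r)=False r=False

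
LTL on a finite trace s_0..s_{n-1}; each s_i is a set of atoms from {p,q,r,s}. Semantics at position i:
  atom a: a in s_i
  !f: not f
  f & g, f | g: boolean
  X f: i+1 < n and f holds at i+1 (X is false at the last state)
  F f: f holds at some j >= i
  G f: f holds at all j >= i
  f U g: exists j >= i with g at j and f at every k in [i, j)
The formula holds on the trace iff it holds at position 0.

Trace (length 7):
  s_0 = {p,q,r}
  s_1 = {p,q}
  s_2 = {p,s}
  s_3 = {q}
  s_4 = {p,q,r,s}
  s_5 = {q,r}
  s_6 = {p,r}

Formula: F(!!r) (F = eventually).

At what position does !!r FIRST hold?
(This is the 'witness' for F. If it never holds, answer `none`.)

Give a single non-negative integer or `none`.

s_0={p,q,r}: !!r=True !r=False r=True
s_1={p,q}: !!r=False !r=True r=False
s_2={p,s}: !!r=False !r=True r=False
s_3={q}: !!r=False !r=True r=False
s_4={p,q,r,s}: !!r=True !r=False r=True
s_5={q,r}: !!r=True !r=False r=True
s_6={p,r}: !!r=True !r=False r=True
F(!!r) holds; first witness at position 0.

Answer: 0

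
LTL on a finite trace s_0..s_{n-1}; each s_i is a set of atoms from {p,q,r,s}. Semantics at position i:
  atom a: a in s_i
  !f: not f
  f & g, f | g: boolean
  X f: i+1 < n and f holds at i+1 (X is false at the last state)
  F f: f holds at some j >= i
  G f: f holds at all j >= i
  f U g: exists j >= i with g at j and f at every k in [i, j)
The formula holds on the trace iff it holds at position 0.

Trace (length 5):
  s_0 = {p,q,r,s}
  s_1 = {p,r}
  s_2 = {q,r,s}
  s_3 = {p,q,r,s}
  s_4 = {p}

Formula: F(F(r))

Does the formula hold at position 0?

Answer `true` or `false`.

s_0={p,q,r,s}: F(F(r))=True F(r)=True r=True
s_1={p,r}: F(F(r))=True F(r)=True r=True
s_2={q,r,s}: F(F(r))=True F(r)=True r=True
s_3={p,q,r,s}: F(F(r))=True F(r)=True r=True
s_4={p}: F(F(r))=False F(r)=False r=False

Answer: true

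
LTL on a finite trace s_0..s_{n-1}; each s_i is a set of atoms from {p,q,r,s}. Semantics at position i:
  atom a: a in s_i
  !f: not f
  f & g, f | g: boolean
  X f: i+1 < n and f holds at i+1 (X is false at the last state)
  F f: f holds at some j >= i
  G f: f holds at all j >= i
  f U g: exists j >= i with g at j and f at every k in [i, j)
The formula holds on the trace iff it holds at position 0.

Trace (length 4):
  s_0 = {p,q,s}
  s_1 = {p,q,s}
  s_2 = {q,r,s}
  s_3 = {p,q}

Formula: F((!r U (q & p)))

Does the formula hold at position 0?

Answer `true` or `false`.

Answer: true

Derivation:
s_0={p,q,s}: F((!r U (q & p)))=True (!r U (q & p))=True !r=True r=False (q & p)=True q=True p=True
s_1={p,q,s}: F((!r U (q & p)))=True (!r U (q & p))=True !r=True r=False (q & p)=True q=True p=True
s_2={q,r,s}: F((!r U (q & p)))=True (!r U (q & p))=False !r=False r=True (q & p)=False q=True p=False
s_3={p,q}: F((!r U (q & p)))=True (!r U (q & p))=True !r=True r=False (q & p)=True q=True p=True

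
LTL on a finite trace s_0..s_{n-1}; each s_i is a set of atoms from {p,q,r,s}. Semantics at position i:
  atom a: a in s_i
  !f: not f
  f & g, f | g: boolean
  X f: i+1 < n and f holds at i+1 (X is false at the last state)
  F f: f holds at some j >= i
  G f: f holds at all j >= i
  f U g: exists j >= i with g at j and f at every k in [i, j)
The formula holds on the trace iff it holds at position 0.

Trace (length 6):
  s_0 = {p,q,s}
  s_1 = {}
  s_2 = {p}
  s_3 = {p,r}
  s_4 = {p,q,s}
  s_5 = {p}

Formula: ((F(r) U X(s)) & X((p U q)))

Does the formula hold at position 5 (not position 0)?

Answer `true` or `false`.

Answer: false

Derivation:
s_0={p,q,s}: ((F(r) U X(s)) & X((p U q)))=False (F(r) U X(s))=True F(r)=True r=False X(s)=False s=True X((p U q))=False (p U q)=True p=True q=True
s_1={}: ((F(r) U X(s)) & X((p U q)))=True (F(r) U X(s))=True F(r)=True r=False X(s)=False s=False X((p U q))=True (p U q)=False p=False q=False
s_2={p}: ((F(r) U X(s)) & X((p U q)))=True (F(r) U X(s))=True F(r)=True r=False X(s)=False s=False X((p U q))=True (p U q)=True p=True q=False
s_3={p,r}: ((F(r) U X(s)) & X((p U q)))=True (F(r) U X(s))=True F(r)=True r=True X(s)=True s=False X((p U q))=True (p U q)=True p=True q=False
s_4={p,q,s}: ((F(r) U X(s)) & X((p U q)))=False (F(r) U X(s))=False F(r)=False r=False X(s)=False s=True X((p U q))=False (p U q)=True p=True q=True
s_5={p}: ((F(r) U X(s)) & X((p U q)))=False (F(r) U X(s))=False F(r)=False r=False X(s)=False s=False X((p U q))=False (p U q)=False p=True q=False
Evaluating at position 5: result = False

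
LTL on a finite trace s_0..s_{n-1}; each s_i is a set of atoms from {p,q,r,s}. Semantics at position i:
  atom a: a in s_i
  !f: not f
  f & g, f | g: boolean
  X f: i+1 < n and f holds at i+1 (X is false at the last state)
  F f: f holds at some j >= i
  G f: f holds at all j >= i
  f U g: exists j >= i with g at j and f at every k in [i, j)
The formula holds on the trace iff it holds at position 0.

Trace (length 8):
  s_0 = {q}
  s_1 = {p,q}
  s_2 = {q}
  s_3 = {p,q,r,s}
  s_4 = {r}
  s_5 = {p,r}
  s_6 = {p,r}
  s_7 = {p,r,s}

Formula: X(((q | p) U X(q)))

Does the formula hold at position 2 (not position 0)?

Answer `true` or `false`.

s_0={q}: X(((q | p) U X(q)))=True ((q | p) U X(q))=True (q | p)=True q=True p=False X(q)=True
s_1={p,q}: X(((q | p) U X(q)))=True ((q | p) U X(q))=True (q | p)=True q=True p=True X(q)=True
s_2={q}: X(((q | p) U X(q)))=False ((q | p) U X(q))=True (q | p)=True q=True p=False X(q)=True
s_3={p,q,r,s}: X(((q | p) U X(q)))=False ((q | p) U X(q))=False (q | p)=True q=True p=True X(q)=False
s_4={r}: X(((q | p) U X(q)))=False ((q | p) U X(q))=False (q | p)=False q=False p=False X(q)=False
s_5={p,r}: X(((q | p) U X(q)))=False ((q | p) U X(q))=False (q | p)=True q=False p=True X(q)=False
s_6={p,r}: X(((q | p) U X(q)))=False ((q | p) U X(q))=False (q | p)=True q=False p=True X(q)=False
s_7={p,r,s}: X(((q | p) U X(q)))=False ((q | p) U X(q))=False (q | p)=True q=False p=True X(q)=False
Evaluating at position 2: result = False

Answer: false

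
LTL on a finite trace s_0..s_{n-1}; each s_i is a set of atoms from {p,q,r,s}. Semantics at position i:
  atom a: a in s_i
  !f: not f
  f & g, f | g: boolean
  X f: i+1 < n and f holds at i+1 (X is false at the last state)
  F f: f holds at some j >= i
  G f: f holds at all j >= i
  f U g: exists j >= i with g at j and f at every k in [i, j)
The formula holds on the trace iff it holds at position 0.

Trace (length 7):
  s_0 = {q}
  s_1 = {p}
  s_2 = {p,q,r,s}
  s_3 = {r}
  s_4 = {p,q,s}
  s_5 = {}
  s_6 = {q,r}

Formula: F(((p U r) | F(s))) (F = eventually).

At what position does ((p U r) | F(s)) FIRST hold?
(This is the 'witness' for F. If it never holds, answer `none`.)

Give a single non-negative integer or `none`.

Answer: 0

Derivation:
s_0={q}: ((p U r) | F(s))=True (p U r)=False p=False r=False F(s)=True s=False
s_1={p}: ((p U r) | F(s))=True (p U r)=True p=True r=False F(s)=True s=False
s_2={p,q,r,s}: ((p U r) | F(s))=True (p U r)=True p=True r=True F(s)=True s=True
s_3={r}: ((p U r) | F(s))=True (p U r)=True p=False r=True F(s)=True s=False
s_4={p,q,s}: ((p U r) | F(s))=True (p U r)=False p=True r=False F(s)=True s=True
s_5={}: ((p U r) | F(s))=False (p U r)=False p=False r=False F(s)=False s=False
s_6={q,r}: ((p U r) | F(s))=True (p U r)=True p=False r=True F(s)=False s=False
F(((p U r) | F(s))) holds; first witness at position 0.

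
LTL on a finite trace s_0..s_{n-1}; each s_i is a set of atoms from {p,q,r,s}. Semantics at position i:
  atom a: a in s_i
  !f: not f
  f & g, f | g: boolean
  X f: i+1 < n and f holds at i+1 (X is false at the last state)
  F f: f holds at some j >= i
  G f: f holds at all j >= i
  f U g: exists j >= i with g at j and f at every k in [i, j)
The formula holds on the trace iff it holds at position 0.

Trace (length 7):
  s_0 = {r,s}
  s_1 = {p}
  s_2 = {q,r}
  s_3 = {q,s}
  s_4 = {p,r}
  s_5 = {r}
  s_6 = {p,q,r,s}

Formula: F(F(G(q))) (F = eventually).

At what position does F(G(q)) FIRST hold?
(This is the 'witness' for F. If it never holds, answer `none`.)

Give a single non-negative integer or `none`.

s_0={r,s}: F(G(q))=True G(q)=False q=False
s_1={p}: F(G(q))=True G(q)=False q=False
s_2={q,r}: F(G(q))=True G(q)=False q=True
s_3={q,s}: F(G(q))=True G(q)=False q=True
s_4={p,r}: F(G(q))=True G(q)=False q=False
s_5={r}: F(G(q))=True G(q)=False q=False
s_6={p,q,r,s}: F(G(q))=True G(q)=True q=True
F(F(G(q))) holds; first witness at position 0.

Answer: 0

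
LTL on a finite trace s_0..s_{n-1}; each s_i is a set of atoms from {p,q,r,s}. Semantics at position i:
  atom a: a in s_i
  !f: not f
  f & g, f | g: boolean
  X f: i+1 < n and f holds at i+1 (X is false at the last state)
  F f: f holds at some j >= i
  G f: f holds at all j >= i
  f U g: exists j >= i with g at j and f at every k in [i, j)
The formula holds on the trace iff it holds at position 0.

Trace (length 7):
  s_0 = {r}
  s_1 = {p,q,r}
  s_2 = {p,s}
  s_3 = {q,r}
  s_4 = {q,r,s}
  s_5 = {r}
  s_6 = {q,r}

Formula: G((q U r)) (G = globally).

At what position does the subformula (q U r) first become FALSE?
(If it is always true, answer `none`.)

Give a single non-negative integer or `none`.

Answer: 2

Derivation:
s_0={r}: (q U r)=True q=False r=True
s_1={p,q,r}: (q U r)=True q=True r=True
s_2={p,s}: (q U r)=False q=False r=False
s_3={q,r}: (q U r)=True q=True r=True
s_4={q,r,s}: (q U r)=True q=True r=True
s_5={r}: (q U r)=True q=False r=True
s_6={q,r}: (q U r)=True q=True r=True
G((q U r)) holds globally = False
First violation at position 2.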